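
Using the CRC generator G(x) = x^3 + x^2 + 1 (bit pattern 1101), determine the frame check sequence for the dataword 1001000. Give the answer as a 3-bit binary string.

010

Append 3 zeros: 1001000000. Divide by 1101 (XOR where the leading bit is 1):
  pos 0: 1001 XOR 1101 = 0100
  pos 1: 1000 XOR 1101 = 0101
  pos 2: 1010 XOR 1101 = 0111
  pos 3: 1110 XOR 1101 = 0011
  pos 5: 1100 XOR 1101 = 0001
Remainder (last 3 bits) = 010. This is the CRC / FCS.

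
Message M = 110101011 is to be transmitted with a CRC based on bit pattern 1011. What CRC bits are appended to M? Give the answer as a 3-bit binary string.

111

Append 3 zeros: 110101011000. Divide by 1011 (XOR where the leading bit is 1):
  pos 0: 1101 XOR 1011 = 0110
  pos 1: 1100 XOR 1011 = 0111
  pos 2: 1111 XOR 1011 = 0100
  pos 3: 1000 XOR 1011 = 0011
  pos 5: 1111 XOR 1011 = 0100
  pos 6: 1000 XOR 1011 = 0011
  pos 8: 1100 XOR 1011 = 0111
Remainder (last 3 bits) = 111. This is the CRC / FCS.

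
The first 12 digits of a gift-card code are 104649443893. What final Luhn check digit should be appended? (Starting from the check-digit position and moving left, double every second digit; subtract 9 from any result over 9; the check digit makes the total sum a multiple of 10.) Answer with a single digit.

Partial digits right→left: 3 9 8 3 4 4 9 4 6 4 0 1
Double every second digit counting from the check-digit position (so the 1st, 3rd, 5th, ... of the partial from the right).
  doubled (with −9 where >9): 6 7 8 9 3 0 → sum 33
  kept as-is: 9 3 4 4 4 1 → sum 25
Total = 33 + 25 = 58.
Check digit = (10 − (58 mod 10)) mod 10 = 2.

2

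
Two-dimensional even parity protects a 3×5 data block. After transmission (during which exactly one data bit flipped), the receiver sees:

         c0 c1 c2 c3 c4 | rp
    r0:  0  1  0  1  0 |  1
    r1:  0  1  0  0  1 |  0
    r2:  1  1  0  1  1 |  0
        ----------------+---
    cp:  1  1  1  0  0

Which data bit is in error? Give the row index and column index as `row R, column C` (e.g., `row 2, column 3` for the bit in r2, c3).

row 0, column 2

Recompute each row's even parity and compare to rp:
  r0: data parity 0, sent rp 1 → mismatch
  r1: data parity 0, sent rp 0 → ok
  r2: data parity 0, sent rp 0 → ok
Recompute each column's even parity and compare to cp:
  c0: data parity 1, sent cp 1 → ok
  c1: data parity 1, sent cp 1 → ok
  c2: data parity 0, sent cp 1 → mismatch
  c3: data parity 0, sent cp 0 → ok
  c4: data parity 0, sent cp 0 → ok
Exactly one row (r0) and one column (c2) fail → the flipped bit is at their intersection.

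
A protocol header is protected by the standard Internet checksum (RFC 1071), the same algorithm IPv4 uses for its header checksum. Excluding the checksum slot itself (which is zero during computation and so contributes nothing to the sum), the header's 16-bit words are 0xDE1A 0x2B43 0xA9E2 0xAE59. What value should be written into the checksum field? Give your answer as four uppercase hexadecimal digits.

9E65

One's-complement addition (fold any carry out of bit 15 back into bit 0):
  0xDE1A + 0x2B43 = 0x1095D → wrap carry → 0x095E
  0x095E + 0xA9E2 = 0x0B340
  0xB340 + 0xAE59 = 0x16199 → wrap carry → 0x619A
One's-complement sum = 0x619A.
Checksum = ~0x619A & 0xFFFF = 0x9E65.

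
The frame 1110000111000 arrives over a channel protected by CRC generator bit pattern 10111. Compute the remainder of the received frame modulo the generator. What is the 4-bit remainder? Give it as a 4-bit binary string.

Modulo-2 division of 1110000111000 by 10111:
  pos 0: 11100 XOR 10111 = 01011
  pos 1: 10110 XOR 10111 = 00001
  pos 5: 10111 XOR 10111 = 00000
Remainder = 0000 (zero — the frame passes the CRC check).

0000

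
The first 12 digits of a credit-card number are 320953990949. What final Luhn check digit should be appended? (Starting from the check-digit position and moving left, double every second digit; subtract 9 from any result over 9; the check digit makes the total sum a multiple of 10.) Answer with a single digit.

Partial digits right→left: 9 4 9 0 9 9 3 5 9 0 2 3
Double every second digit counting from the check-digit position (so the 1st, 3rd, 5th, ... of the partial from the right).
  doubled (with −9 where >9): 9 9 9 6 9 4 → sum 46
  kept as-is: 4 0 9 5 0 3 → sum 21
Total = 46 + 21 = 67.
Check digit = (10 − (67 mod 10)) mod 10 = 3.

3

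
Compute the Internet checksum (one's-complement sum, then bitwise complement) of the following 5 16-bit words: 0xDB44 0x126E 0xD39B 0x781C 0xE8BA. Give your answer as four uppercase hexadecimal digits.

DDD9

One's-complement addition (fold any carry out of bit 15 back into bit 0):
  0xDB44 + 0x126E = 0x0EDB2
  0xEDB2 + 0xD39B = 0x1C14D → wrap carry → 0xC14E
  0xC14E + 0x781C = 0x1396A → wrap carry → 0x396B
  0x396B + 0xE8BA = 0x12225 → wrap carry → 0x2226
One's-complement sum = 0x2226.
Checksum = ~0x2226 & 0xFFFF = 0xDDD9.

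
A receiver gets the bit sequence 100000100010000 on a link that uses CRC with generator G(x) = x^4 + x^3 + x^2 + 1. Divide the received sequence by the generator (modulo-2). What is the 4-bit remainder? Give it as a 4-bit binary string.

Modulo-2 division of 100000100010000 by 11101:
  pos 0: 10000 XOR 11101 = 01101
  pos 1: 11010 XOR 11101 = 00111
  pos 3: 11110 XOR 11101 = 00011
  pos 6: 11001 XOR 11101 = 00100
  pos 8: 10000 XOR 11101 = 01101
  pos 9: 11010 XOR 11101 = 00111
Remainder = 1110 (nonzero — an error is detected).

1110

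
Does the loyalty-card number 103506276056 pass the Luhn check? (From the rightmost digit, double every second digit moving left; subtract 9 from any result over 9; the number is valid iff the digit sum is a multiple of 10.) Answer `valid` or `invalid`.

From the right, keep odd positions and double even positions (subtract 9 from any doubled value over 9):
  doubled (positions 2,4,...): 1 3 4 0 6 2 → sum 16
  kept (positions 1,3,...): 6 0 7 6 5 0 → sum 24
Total = 40.
40 mod 10 = 0, so the number is valid.

valid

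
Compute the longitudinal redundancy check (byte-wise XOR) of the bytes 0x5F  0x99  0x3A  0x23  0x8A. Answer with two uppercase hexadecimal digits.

XOR the bytes together:
  start with 0x5F
  0x5F ⊕ 0x99 = 0xC6
  0xC6 ⊕ 0x3A = 0xFC
  0xFC ⊕ 0x23 = 0xDF
  0xDF ⊕ 0x8A = 0x55

55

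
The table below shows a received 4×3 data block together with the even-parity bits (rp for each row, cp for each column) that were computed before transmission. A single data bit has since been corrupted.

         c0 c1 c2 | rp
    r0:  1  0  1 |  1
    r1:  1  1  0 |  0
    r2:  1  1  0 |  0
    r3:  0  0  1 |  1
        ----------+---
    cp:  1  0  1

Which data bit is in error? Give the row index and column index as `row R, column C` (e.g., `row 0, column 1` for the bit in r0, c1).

row 0, column 2

Recompute each row's even parity and compare to rp:
  r0: data parity 0, sent rp 1 → mismatch
  r1: data parity 0, sent rp 0 → ok
  r2: data parity 0, sent rp 0 → ok
  r3: data parity 1, sent rp 1 → ok
Recompute each column's even parity and compare to cp:
  c0: data parity 1, sent cp 1 → ok
  c1: data parity 0, sent cp 0 → ok
  c2: data parity 0, sent cp 1 → mismatch
Exactly one row (r0) and one column (c2) fail → the flipped bit is at their intersection.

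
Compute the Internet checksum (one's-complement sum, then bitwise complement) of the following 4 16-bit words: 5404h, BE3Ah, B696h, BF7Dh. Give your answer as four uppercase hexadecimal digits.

77AC

One's-complement addition (fold any carry out of bit 15 back into bit 0):
  0x5404 + 0xBE3A = 0x1123E → wrap carry → 0x123F
  0x123F + 0xB696 = 0x0C8D5
  0xC8D5 + 0xBF7D = 0x18852 → wrap carry → 0x8853
One's-complement sum = 0x8853.
Checksum = ~0x8853 & 0xFFFF = 0x77AC.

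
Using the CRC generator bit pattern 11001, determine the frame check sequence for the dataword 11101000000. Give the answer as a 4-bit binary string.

Append 4 zeros: 111010000000000. Divide by 11001 (XOR where the leading bit is 1):
  pos 0: 11101 XOR 11001 = 00100
  pos 2: 10000 XOR 11001 = 01001
  pos 3: 10010 XOR 11001 = 01011
  pos 4: 10110 XOR 11001 = 01111
  pos 5: 11110 XOR 11001 = 00111
  pos 7: 11100 XOR 11001 = 00101
  pos 9: 10100 XOR 11001 = 01101
  pos 10: 11010 XOR 11001 = 00011
Remainder (last 4 bits) = 0011. This is the CRC / FCS.

0011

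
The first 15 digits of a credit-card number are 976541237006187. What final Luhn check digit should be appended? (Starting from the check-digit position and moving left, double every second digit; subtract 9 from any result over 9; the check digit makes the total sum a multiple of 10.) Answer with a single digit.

4

Partial digits right→left: 7 8 1 6 0 0 7 3 2 1 4 5 6 7 9
Double every second digit counting from the check-digit position (so the 1st, 3rd, 5th, ... of the partial from the right).
  doubled (with −9 where >9): 5 2 0 5 4 8 3 9 → sum 36
  kept as-is: 8 6 0 3 1 5 7 → sum 30
Total = 36 + 30 = 66.
Check digit = (10 − (66 mod 10)) mod 10 = 4.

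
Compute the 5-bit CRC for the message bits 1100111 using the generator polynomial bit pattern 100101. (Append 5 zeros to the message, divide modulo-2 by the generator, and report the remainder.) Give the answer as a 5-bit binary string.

01101

Append 5 zeros: 110011100000. Divide by 100101 (XOR where the leading bit is 1):
  pos 0: 110011 XOR 100101 = 010110
  pos 1: 101101 XOR 100101 = 001000
  pos 3: 100000 XOR 100101 = 000101
  pos 6: 101000 XOR 100101 = 001101
Remainder (last 5 bits) = 01101. This is the CRC / FCS.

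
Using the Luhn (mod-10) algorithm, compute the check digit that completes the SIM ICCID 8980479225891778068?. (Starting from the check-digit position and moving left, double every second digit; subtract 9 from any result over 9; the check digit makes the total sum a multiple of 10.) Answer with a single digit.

1

Partial digits right→left: 8 6 0 8 7 7 1 9 8 5 2 2 9 7 4 0 8 9 8
Double every second digit counting from the check-digit position (so the 1st, 3rd, 5th, ... of the partial from the right).
  doubled (with −9 where >9): 7 0 5 2 7 4 9 8 7 7 → sum 56
  kept as-is: 6 8 7 9 5 2 7 0 9 → sum 53
Total = 56 + 53 = 109.
Check digit = (10 − (109 mod 10)) mod 10 = 1.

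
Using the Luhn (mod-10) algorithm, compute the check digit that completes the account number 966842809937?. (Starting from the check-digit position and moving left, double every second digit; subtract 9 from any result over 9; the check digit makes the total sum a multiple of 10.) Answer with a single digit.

Partial digits right→left: 7 3 9 9 0 8 2 4 8 6 6 9
Double every second digit counting from the check-digit position (so the 1st, 3rd, 5th, ... of the partial from the right).
  doubled (with −9 where >9): 5 9 0 4 7 3 → sum 28
  kept as-is: 3 9 8 4 6 9 → sum 39
Total = 28 + 39 = 67.
Check digit = (10 − (67 mod 10)) mod 10 = 3.

3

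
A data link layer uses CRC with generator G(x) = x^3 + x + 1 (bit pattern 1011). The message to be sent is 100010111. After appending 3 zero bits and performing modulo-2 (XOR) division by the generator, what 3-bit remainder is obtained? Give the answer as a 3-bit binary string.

Append 3 zeros: 100010111000. Divide by 1011 (XOR where the leading bit is 1):
  pos 0: 1000 XOR 1011 = 0011
  pos 2: 1110 XOR 1011 = 0101
  pos 3: 1011 XOR 1011 = 0000
  pos 7: 1100 XOR 1011 = 0111
  pos 8: 1110 XOR 1011 = 0101
Remainder (last 3 bits) = 101. This is the CRC / FCS.

101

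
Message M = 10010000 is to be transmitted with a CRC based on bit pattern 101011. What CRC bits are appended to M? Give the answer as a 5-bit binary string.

Append 5 zeros: 1001000000000. Divide by 101011 (XOR where the leading bit is 1):
  pos 0: 100100 XOR 101011 = 001111
  pos 2: 111100 XOR 101011 = 010111
  pos 3: 101110 XOR 101011 = 000101
  pos 6: 101000 XOR 101011 = 000011
Remainder (last 5 bits) = 00110. This is the CRC / FCS.

00110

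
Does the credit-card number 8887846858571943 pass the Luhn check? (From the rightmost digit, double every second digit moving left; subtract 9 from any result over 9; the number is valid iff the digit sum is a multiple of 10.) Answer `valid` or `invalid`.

From the right, keep odd positions and double even positions (subtract 9 from any doubled value over 9):
  doubled (positions 2,4,...): 8 2 1 1 3 7 7 7 → sum 36
  kept (positions 1,3,...): 3 9 7 8 8 4 7 8 → sum 54
Total = 90.
90 mod 10 = 0, so the number is valid.

valid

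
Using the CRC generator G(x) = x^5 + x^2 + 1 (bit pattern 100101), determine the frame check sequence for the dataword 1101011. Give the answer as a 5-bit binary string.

10100

Append 5 zeros: 110101100000. Divide by 100101 (XOR where the leading bit is 1):
  pos 0: 110101 XOR 100101 = 010000
  pos 1: 100001 XOR 100101 = 000100
  pos 4: 100000 XOR 100101 = 000101
Remainder (last 5 bits) = 10100. This is the CRC / FCS.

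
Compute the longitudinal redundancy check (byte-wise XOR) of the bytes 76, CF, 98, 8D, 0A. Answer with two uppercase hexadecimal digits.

A6

XOR the bytes together:
  start with 0x76
  0x76 ⊕ 0xCF = 0xB9
  0xB9 ⊕ 0x98 = 0x21
  0x21 ⊕ 0x8D = 0xAC
  0xAC ⊕ 0x0A = 0xA6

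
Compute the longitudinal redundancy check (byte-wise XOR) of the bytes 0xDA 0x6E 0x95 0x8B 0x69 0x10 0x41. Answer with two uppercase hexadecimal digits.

XOR the bytes together:
  start with 0xDA
  0xDA ⊕ 0x6E = 0xB4
  0xB4 ⊕ 0x95 = 0x21
  0x21 ⊕ 0x8B = 0xAA
  0xAA ⊕ 0x69 = 0xC3
  0xC3 ⊕ 0x10 = 0xD3
  0xD3 ⊕ 0x41 = 0x92

92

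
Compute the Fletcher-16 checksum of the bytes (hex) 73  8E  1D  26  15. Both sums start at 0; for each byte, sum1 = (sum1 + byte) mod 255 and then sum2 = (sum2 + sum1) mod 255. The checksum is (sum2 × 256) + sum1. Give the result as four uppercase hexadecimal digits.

Running sums (mod 255):
  after byte 0 (73): sum1=115, sum2=115
  after byte 1 (8E): sum1=2, sum2=117
  after byte 2 (1D): sum1=31, sum2=148
  after byte 3 (26): sum1=69, sum2=217
  after byte 4 (15): sum1=90, sum2=52
Checksum = sum2·256 + sum1 = 52·256 + 90 = 13402 = 0x345A.

345A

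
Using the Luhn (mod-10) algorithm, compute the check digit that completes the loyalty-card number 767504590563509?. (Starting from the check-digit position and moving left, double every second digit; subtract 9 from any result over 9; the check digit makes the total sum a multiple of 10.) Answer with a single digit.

Partial digits right→left: 9 0 5 3 6 5 0 9 5 4 0 5 7 6 7
Double every second digit counting from the check-digit position (so the 1st, 3rd, 5th, ... of the partial from the right).
  doubled (with −9 where >9): 9 1 3 0 1 0 5 5 → sum 24
  kept as-is: 0 3 5 9 4 5 6 → sum 32
Total = 24 + 32 = 56.
Check digit = (10 − (56 mod 10)) mod 10 = 4.

4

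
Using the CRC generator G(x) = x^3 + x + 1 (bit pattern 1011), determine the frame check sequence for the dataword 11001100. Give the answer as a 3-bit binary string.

Append 3 zeros: 11001100000. Divide by 1011 (XOR where the leading bit is 1):
  pos 0: 1100 XOR 1011 = 0111
  pos 1: 1111 XOR 1011 = 0100
  pos 2: 1001 XOR 1011 = 0010
  pos 4: 1000 XOR 1011 = 0011
  pos 6: 1100 XOR 1011 = 0111
  pos 7: 1110 XOR 1011 = 0101
Remainder (last 3 bits) = 101. This is the CRC / FCS.

101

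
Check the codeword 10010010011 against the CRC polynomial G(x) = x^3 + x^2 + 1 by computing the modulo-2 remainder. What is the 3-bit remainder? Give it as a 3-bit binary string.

000

Modulo-2 division of 10010010011 by 1101:
  pos 0: 1001 XOR 1101 = 0100
  pos 1: 1000 XOR 1101 = 0101
  pos 2: 1010 XOR 1101 = 0111
  pos 3: 1111 XOR 1101 = 0010
  pos 5: 1000 XOR 1101 = 0101
  pos 6: 1011 XOR 1101 = 0110
  pos 7: 1101 XOR 1101 = 0000
Remainder = 000 (zero — the frame passes the CRC check).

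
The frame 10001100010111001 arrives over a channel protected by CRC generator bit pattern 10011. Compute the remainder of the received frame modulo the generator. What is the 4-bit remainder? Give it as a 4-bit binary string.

0100

Modulo-2 division of 10001100010111001 by 10011:
  pos 0: 10001 XOR 10011 = 00010
  pos 3: 10100 XOR 10011 = 00111
  pos 5: 11101 XOR 10011 = 01110
  pos 6: 11100 XOR 10011 = 01111
  pos 7: 11111 XOR 10011 = 01100
  pos 8: 11001 XOR 10011 = 01010
  pos 9: 10101 XOR 10011 = 00110
  pos 11: 11000 XOR 10011 = 01011
  pos 12: 10111 XOR 10011 = 00100
Remainder = 0100 (nonzero — an error is detected).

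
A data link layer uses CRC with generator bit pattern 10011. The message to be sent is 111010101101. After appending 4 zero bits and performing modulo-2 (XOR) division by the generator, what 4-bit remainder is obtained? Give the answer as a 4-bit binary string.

0101

Append 4 zeros: 1110101011010000. Divide by 10011 (XOR where the leading bit is 1):
  pos 0: 11101 XOR 10011 = 01110
  pos 1: 11100 XOR 10011 = 01111
  pos 2: 11111 XOR 10011 = 01100
  pos 3: 11000 XOR 10011 = 01011
  pos 4: 10111 XOR 10011 = 00100
  pos 6: 10010 XOR 10011 = 00001
  pos 10: 11000 XOR 10011 = 01011
  pos 11: 10110 XOR 10011 = 00101
Remainder (last 4 bits) = 0101. This is the CRC / FCS.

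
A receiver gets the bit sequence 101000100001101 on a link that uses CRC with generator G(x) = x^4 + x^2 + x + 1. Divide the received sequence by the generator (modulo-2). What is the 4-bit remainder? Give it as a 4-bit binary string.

0000

Modulo-2 division of 101000100001101 by 10111:
  pos 0: 10100 XOR 10111 = 00011
  pos 3: 11010 XOR 10111 = 01101
  pos 4: 11010 XOR 10111 = 01101
  pos 5: 11010 XOR 10111 = 01101
  pos 6: 11010 XOR 10111 = 01101
  pos 7: 11011 XOR 10111 = 01100
  pos 8: 11001 XOR 10111 = 01110
  pos 9: 11100 XOR 10111 = 01011
  pos 10: 10111 XOR 10111 = 00000
Remainder = 0000 (zero — the frame passes the CRC check).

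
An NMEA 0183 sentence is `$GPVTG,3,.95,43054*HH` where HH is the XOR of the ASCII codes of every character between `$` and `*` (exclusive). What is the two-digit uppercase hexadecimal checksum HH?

59

XOR the ASCII codes of the payload characters:
  'G' = 0x47 → acc = 0x47
  'P' = 0x50 → acc = 0x17
  'V' = 0x56 → acc = 0x41
  'T' = 0x54 → acc = 0x15
  'G' = 0x47 → acc = 0x52
  ',' = 0x2C → acc = 0x7E
  '3' = 0x33 → acc = 0x4D
  ',' = 0x2C → acc = 0x61
  '.' = 0x2E → acc = 0x4F
  '9' = 0x39 → acc = 0x76
  '5' = 0x35 → acc = 0x43
  ',' = 0x2C → acc = 0x6F
  '4' = 0x34 → acc = 0x5B
  '3' = 0x33 → acc = 0x68
  '0' = 0x30 → acc = 0x58
  '5' = 0x35 → acc = 0x6D
  '4' = 0x34 → acc = 0x59
Checksum = 0x59.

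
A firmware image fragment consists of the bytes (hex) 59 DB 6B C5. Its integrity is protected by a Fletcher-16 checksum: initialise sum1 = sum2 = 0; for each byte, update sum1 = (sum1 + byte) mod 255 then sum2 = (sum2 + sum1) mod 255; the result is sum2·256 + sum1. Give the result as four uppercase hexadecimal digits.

Running sums (mod 255):
  after byte 0 (59): sum1=89, sum2=89
  after byte 1 (DB): sum1=53, sum2=142
  after byte 2 (6B): sum1=160, sum2=47
  after byte 3 (C5): sum1=102, sum2=149
Checksum = sum2·256 + sum1 = 149·256 + 102 = 38246 = 0x9566.

9566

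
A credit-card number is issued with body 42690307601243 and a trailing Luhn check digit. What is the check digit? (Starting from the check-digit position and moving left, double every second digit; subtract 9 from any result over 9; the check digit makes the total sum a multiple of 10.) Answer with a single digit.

5

Partial digits right→left: 3 4 2 1 0 6 7 0 3 0 9 6 2 4
Double every second digit counting from the check-digit position (so the 1st, 3rd, 5th, ... of the partial from the right).
  doubled (with −9 where >9): 6 4 0 5 6 9 4 → sum 34
  kept as-is: 4 1 6 0 0 6 4 → sum 21
Total = 34 + 21 = 55.
Check digit = (10 − (55 mod 10)) mod 10 = 5.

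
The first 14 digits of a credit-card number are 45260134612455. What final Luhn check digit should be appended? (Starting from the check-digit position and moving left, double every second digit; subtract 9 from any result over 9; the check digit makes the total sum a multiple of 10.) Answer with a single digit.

3

Partial digits right→left: 5 5 4 2 1 6 4 3 1 0 6 2 5 4
Double every second digit counting from the check-digit position (so the 1st, 3rd, 5th, ... of the partial from the right).
  doubled (with −9 where >9): 1 8 2 8 2 3 1 → sum 25
  kept as-is: 5 2 6 3 0 2 4 → sum 22
Total = 25 + 22 = 47.
Check digit = (10 − (47 mod 10)) mod 10 = 3.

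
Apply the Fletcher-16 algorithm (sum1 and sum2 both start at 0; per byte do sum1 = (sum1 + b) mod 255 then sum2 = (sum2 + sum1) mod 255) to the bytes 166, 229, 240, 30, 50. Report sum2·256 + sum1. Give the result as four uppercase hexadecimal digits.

Running sums (mod 255):
  after byte 0 (166): sum1=166, sum2=166
  after byte 1 (229): sum1=140, sum2=51
  after byte 2 (240): sum1=125, sum2=176
  after byte 3 (30): sum1=155, sum2=76
  after byte 4 (50): sum1=205, sum2=26
Checksum = sum2·256 + sum1 = 26·256 + 205 = 6861 = 0x1ACD.

1ACD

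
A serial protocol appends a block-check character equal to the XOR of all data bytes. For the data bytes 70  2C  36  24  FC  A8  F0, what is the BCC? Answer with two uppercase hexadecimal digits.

XOR the bytes together:
  start with 0x70
  0x70 ⊕ 0x2C = 0x5C
  0x5C ⊕ 0x36 = 0x6A
  0x6A ⊕ 0x24 = 0x4E
  0x4E ⊕ 0xFC = 0xB2
  0xB2 ⊕ 0xA8 = 0x1A
  0x1A ⊕ 0xF0 = 0xEA

EA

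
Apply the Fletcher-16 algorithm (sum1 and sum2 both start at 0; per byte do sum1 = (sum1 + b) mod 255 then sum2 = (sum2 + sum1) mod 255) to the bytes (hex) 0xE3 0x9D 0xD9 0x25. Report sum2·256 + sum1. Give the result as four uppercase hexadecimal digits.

4180

Running sums (mod 255):
  after byte 0 (0xE3): sum1=227, sum2=227
  after byte 1 (0x9D): sum1=129, sum2=101
  after byte 2 (0xD9): sum1=91, sum2=192
  after byte 3 (0x25): sum1=128, sum2=65
Checksum = sum2·256 + sum1 = 65·256 + 128 = 16768 = 0x4180.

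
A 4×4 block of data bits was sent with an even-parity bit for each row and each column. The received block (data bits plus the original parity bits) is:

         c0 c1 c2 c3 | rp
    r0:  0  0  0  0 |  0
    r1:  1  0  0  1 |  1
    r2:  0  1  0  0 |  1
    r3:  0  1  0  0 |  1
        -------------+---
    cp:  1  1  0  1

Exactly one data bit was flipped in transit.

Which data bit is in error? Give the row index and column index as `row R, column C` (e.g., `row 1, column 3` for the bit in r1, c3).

row 1, column 1

Recompute each row's even parity and compare to rp:
  r0: data parity 0, sent rp 0 → ok
  r1: data parity 0, sent rp 1 → mismatch
  r2: data parity 1, sent rp 1 → ok
  r3: data parity 1, sent rp 1 → ok
Recompute each column's even parity and compare to cp:
  c0: data parity 1, sent cp 1 → ok
  c1: data parity 0, sent cp 1 → mismatch
  c2: data parity 0, sent cp 0 → ok
  c3: data parity 1, sent cp 1 → ok
Exactly one row (r1) and one column (c1) fail → the flipped bit is at their intersection.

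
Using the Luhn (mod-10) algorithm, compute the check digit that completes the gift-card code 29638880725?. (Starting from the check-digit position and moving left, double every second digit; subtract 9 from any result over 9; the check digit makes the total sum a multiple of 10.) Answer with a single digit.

1

Partial digits right→left: 5 2 7 0 8 8 8 3 6 9 2
Double every second digit counting from the check-digit position (so the 1st, 3rd, 5th, ... of the partial from the right).
  doubled (with −9 where >9): 1 5 7 7 3 4 → sum 27
  kept as-is: 2 0 8 3 9 → sum 22
Total = 27 + 22 = 49.
Check digit = (10 − (49 mod 10)) mod 10 = 1.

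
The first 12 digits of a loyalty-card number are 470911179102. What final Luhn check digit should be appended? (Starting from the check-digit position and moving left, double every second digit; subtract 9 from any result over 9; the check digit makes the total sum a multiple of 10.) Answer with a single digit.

Partial digits right→left: 2 0 1 9 7 1 1 1 9 0 7 4
Double every second digit counting from the check-digit position (so the 1st, 3rd, 5th, ... of the partial from the right).
  doubled (with −9 where >9): 4 2 5 2 9 5 → sum 27
  kept as-is: 0 9 1 1 0 4 → sum 15
Total = 27 + 15 = 42.
Check digit = (10 − (42 mod 10)) mod 10 = 8.

8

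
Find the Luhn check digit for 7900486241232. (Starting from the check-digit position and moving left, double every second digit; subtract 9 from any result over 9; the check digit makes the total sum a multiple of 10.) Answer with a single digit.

5

Partial digits right→left: 2 3 2 1 4 2 6 8 4 0 0 9 7
Double every second digit counting from the check-digit position (so the 1st, 3rd, 5th, ... of the partial from the right).
  doubled (with −9 where >9): 4 4 8 3 8 0 5 → sum 32
  kept as-is: 3 1 2 8 0 9 → sum 23
Total = 32 + 23 = 55.
Check digit = (10 − (55 mod 10)) mod 10 = 5.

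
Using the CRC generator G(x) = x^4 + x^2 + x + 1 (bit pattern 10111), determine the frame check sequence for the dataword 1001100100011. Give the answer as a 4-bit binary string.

1100

Append 4 zeros: 10011001000110000. Divide by 10111 (XOR where the leading bit is 1):
  pos 0: 10011 XOR 10111 = 00100
  pos 2: 10000 XOR 10111 = 00111
  pos 4: 11110 XOR 10111 = 01001
  pos 5: 10010 XOR 10111 = 00101
  pos 7: 10101 XOR 10111 = 00010
  pos 10: 10100 XOR 10111 = 00011
Remainder (last 4 bits) = 1100. This is the CRC / FCS.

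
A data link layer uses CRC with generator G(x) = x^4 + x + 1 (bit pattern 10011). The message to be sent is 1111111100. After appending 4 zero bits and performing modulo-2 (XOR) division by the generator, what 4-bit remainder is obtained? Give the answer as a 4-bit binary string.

0011

Append 4 zeros: 11111111000000. Divide by 10011 (XOR where the leading bit is 1):
  pos 0: 11111 XOR 10011 = 01100
  pos 1: 11001 XOR 10011 = 01010
  pos 2: 10101 XOR 10011 = 00110
  pos 4: 11010 XOR 10011 = 01001
  pos 5: 10010 XOR 10011 = 00001
  pos 9: 10000 XOR 10011 = 00011
Remainder (last 4 bits) = 0011. This is the CRC / FCS.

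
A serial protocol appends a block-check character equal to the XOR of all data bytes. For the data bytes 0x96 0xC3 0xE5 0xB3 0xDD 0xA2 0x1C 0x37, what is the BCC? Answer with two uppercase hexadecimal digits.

57

XOR the bytes together:
  start with 0x96
  0x96 ⊕ 0xC3 = 0x55
  0x55 ⊕ 0xE5 = 0xB0
  0xB0 ⊕ 0xB3 = 0x03
  0x03 ⊕ 0xDD = 0xDE
  0xDE ⊕ 0xA2 = 0x7C
  0x7C ⊕ 0x1C = 0x60
  0x60 ⊕ 0x37 = 0x57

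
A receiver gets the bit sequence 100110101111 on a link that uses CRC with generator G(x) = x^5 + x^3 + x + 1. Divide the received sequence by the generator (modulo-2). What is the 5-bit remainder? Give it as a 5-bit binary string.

00000

Modulo-2 division of 100110101111 by 101011:
  pos 0: 100110 XOR 101011 = 001101
  pos 2: 110110 XOR 101011 = 011101
  pos 3: 111011 XOR 101011 = 010000
  pos 4: 100001 XOR 101011 = 001010
  pos 6: 101011 XOR 101011 = 000000
Remainder = 00000 (zero — the frame passes the CRC check).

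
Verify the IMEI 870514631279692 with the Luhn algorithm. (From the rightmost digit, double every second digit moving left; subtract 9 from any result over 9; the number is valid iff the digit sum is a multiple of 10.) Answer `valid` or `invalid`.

invalid

From the right, keep odd positions and double even positions (subtract 9 from any doubled value over 9):
  doubled (positions 2,4,...): 9 9 4 6 8 1 5 → sum 42
  kept (positions 1,3,...): 2 6 7 1 6 1 0 8 → sum 31
Total = 73.
73 mod 10 = 3, so the number is invalid.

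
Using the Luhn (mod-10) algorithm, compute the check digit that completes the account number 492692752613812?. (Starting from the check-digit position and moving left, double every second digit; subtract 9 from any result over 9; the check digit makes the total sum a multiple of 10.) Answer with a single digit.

Partial digits right→left: 2 1 8 3 1 6 2 5 7 2 9 6 2 9 4
Double every second digit counting from the check-digit position (so the 1st, 3rd, 5th, ... of the partial from the right).
  doubled (with −9 where >9): 4 7 2 4 5 9 4 8 → sum 43
  kept as-is: 1 3 6 5 2 6 9 → sum 32
Total = 43 + 32 = 75.
Check digit = (10 − (75 mod 10)) mod 10 = 5.

5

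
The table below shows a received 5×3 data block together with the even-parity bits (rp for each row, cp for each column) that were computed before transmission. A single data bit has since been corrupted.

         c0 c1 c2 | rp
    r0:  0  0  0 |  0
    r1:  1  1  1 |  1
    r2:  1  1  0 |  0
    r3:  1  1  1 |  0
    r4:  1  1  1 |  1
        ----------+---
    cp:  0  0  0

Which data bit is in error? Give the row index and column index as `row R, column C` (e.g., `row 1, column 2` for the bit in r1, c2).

Recompute each row's even parity and compare to rp:
  r0: data parity 0, sent rp 0 → ok
  r1: data parity 1, sent rp 1 → ok
  r2: data parity 0, sent rp 0 → ok
  r3: data parity 1, sent rp 0 → mismatch
  r4: data parity 1, sent rp 1 → ok
Recompute each column's even parity and compare to cp:
  c0: data parity 0, sent cp 0 → ok
  c1: data parity 0, sent cp 0 → ok
  c2: data parity 1, sent cp 0 → mismatch
Exactly one row (r3) and one column (c2) fail → the flipped bit is at their intersection.

row 3, column 2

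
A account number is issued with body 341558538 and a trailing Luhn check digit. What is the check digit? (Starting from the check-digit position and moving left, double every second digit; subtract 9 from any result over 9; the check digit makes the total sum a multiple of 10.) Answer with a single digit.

3

Partial digits right→left: 8 3 5 8 5 5 1 4 3
Double every second digit counting from the check-digit position (so the 1st, 3rd, 5th, ... of the partial from the right).
  doubled (with −9 where >9): 7 1 1 2 6 → sum 17
  kept as-is: 3 8 5 4 → sum 20
Total = 17 + 20 = 37.
Check digit = (10 − (37 mod 10)) mod 10 = 3.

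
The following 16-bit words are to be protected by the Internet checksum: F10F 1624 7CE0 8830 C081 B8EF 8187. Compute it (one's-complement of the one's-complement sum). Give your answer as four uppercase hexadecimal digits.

F8C1

One's-complement addition (fold any carry out of bit 15 back into bit 0):
  0xF10F + 0x1624 = 0x10733 → wrap carry → 0x0734
  0x0734 + 0x7CE0 = 0x08414
  0x8414 + 0x8830 = 0x10C44 → wrap carry → 0x0C45
  0x0C45 + 0xC081 = 0x0CCC6
  0xCCC6 + 0xB8EF = 0x185B5 → wrap carry → 0x85B6
  0x85B6 + 0x8187 = 0x1073D → wrap carry → 0x073E
One's-complement sum = 0x073E.
Checksum = ~0x073E & 0xFFFF = 0xF8C1.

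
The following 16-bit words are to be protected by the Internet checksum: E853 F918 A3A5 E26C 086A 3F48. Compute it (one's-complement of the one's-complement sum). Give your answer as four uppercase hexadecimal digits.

50CE

One's-complement addition (fold any carry out of bit 15 back into bit 0):
  0xE853 + 0xF918 = 0x1E16B → wrap carry → 0xE16C
  0xE16C + 0xA3A5 = 0x18511 → wrap carry → 0x8512
  0x8512 + 0xE26C = 0x1677E → wrap carry → 0x677F
  0x677F + 0x086A = 0x06FE9
  0x6FE9 + 0x3F48 = 0x0AF31
One's-complement sum = 0xAF31.
Checksum = ~0xAF31 & 0xFFFF = 0x50CE.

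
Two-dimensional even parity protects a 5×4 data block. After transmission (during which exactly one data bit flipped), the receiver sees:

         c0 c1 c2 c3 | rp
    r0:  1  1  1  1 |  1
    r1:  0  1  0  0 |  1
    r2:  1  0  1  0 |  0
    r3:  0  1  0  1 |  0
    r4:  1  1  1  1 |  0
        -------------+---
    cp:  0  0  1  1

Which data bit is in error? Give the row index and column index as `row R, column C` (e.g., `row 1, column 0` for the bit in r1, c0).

row 0, column 0

Recompute each row's even parity and compare to rp:
  r0: data parity 0, sent rp 1 → mismatch
  r1: data parity 1, sent rp 1 → ok
  r2: data parity 0, sent rp 0 → ok
  r3: data parity 0, sent rp 0 → ok
  r4: data parity 0, sent rp 0 → ok
Recompute each column's even parity and compare to cp:
  c0: data parity 1, sent cp 0 → mismatch
  c1: data parity 0, sent cp 0 → ok
  c2: data parity 1, sent cp 1 → ok
  c3: data parity 1, sent cp 1 → ok
Exactly one row (r0) and one column (c0) fail → the flipped bit is at their intersection.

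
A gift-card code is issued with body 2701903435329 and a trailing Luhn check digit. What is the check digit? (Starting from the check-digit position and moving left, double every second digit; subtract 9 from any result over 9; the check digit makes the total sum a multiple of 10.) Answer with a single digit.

Partial digits right→left: 9 2 3 5 3 4 3 0 9 1 0 7 2
Double every second digit counting from the check-digit position (so the 1st, 3rd, 5th, ... of the partial from the right).
  doubled (with −9 where >9): 9 6 6 6 9 0 4 → sum 40
  kept as-is: 2 5 4 0 1 7 → sum 19
Total = 40 + 19 = 59.
Check digit = (10 − (59 mod 10)) mod 10 = 1.

1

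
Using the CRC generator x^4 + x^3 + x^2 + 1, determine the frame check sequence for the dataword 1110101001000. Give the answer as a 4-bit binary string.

Append 4 zeros: 11101010010000000. Divide by 11101 (XOR where the leading bit is 1):
  pos 0: 11101 XOR 11101 = 00000
  pos 6: 10010 XOR 11101 = 01111
  pos 7: 11110 XOR 11101 = 00011
  pos 10: 11000 XOR 11101 = 00101
  pos 12: 10100 XOR 11101 = 01001
Remainder (last 4 bits) = 1001. This is the CRC / FCS.

1001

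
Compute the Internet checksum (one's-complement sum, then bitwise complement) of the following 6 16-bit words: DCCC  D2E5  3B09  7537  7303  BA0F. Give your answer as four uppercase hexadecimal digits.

One's-complement addition (fold any carry out of bit 15 back into bit 0):
  0xDCCC + 0xD2E5 = 0x1AFB1 → wrap carry → 0xAFB2
  0xAFB2 + 0x3B09 = 0x0EABB
  0xEABB + 0x7537 = 0x15FF2 → wrap carry → 0x5FF3
  0x5FF3 + 0x7303 = 0x0D2F6
  0xD2F6 + 0xBA0F = 0x18D05 → wrap carry → 0x8D06
One's-complement sum = 0x8D06.
Checksum = ~0x8D06 & 0xFFFF = 0x72F9.

72F9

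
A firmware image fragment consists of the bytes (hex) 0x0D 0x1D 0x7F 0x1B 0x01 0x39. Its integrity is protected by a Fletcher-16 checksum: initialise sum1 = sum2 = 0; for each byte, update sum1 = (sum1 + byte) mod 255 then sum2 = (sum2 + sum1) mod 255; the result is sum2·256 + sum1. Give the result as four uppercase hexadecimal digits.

Running sums (mod 255):
  after byte 0 (0x0D): sum1=13, sum2=13
  after byte 1 (0x1D): sum1=42, sum2=55
  after byte 2 (0x7F): sum1=169, sum2=224
  after byte 3 (0x1B): sum1=196, sum2=165
  after byte 4 (0x01): sum1=197, sum2=107
  after byte 5 (0x39): sum1=254, sum2=106
Checksum = sum2·256 + sum1 = 106·256 + 254 = 27390 = 0x6AFE.

6AFE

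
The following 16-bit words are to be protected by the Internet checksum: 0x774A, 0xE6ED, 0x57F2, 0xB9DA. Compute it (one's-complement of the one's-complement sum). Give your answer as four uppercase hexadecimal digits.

8FFA

One's-complement addition (fold any carry out of bit 15 back into bit 0):
  0x774A + 0xE6ED = 0x15E37 → wrap carry → 0x5E38
  0x5E38 + 0x57F2 = 0x0B62A
  0xB62A + 0xB9DA = 0x17004 → wrap carry → 0x7005
One's-complement sum = 0x7005.
Checksum = ~0x7005 & 0xFFFF = 0x8FFA.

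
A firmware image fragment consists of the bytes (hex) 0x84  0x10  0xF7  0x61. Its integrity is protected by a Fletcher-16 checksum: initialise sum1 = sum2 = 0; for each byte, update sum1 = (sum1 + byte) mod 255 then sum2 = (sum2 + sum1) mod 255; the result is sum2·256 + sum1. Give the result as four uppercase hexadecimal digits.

93ED

Running sums (mod 255):
  after byte 0 (0x84): sum1=132, sum2=132
  after byte 1 (0x10): sum1=148, sum2=25
  after byte 2 (0xF7): sum1=140, sum2=165
  after byte 3 (0x61): sum1=237, sum2=147
Checksum = sum2·256 + sum1 = 147·256 + 237 = 37869 = 0x93ED.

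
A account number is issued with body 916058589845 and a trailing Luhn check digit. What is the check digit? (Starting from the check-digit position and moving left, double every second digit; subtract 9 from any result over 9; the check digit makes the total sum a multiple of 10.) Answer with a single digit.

Partial digits right→left: 5 4 8 9 8 5 8 5 0 6 1 9
Double every second digit counting from the check-digit position (so the 1st, 3rd, 5th, ... of the partial from the right).
  doubled (with −9 where >9): 1 7 7 7 0 2 → sum 24
  kept as-is: 4 9 5 5 6 9 → sum 38
Total = 24 + 38 = 62.
Check digit = (10 − (62 mod 10)) mod 10 = 8.

8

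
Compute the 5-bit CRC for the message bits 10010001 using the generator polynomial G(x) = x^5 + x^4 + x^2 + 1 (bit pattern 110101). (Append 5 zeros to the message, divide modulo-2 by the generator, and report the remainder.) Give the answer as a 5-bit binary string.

10000

Append 5 zeros: 1001000100000. Divide by 110101 (XOR where the leading bit is 1):
  pos 0: 100100 XOR 110101 = 010001
  pos 1: 100010 XOR 110101 = 010111
  pos 2: 101111 XOR 110101 = 011010
  pos 3: 110100 XOR 110101 = 000001
Remainder (last 5 bits) = 10000. This is the CRC / FCS.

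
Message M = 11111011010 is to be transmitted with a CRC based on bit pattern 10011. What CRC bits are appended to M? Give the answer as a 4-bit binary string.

Append 4 zeros: 111110110100000. Divide by 10011 (XOR where the leading bit is 1):
  pos 0: 11111 XOR 10011 = 01100
  pos 1: 11000 XOR 10011 = 01011
  pos 2: 10111 XOR 10011 = 00100
  pos 4: 10010 XOR 10011 = 00001
  pos 8: 11000 XOR 10011 = 01011
  pos 9: 10110 XOR 10011 = 00101
Remainder (last 4 bits) = 1010. This is the CRC / FCS.

1010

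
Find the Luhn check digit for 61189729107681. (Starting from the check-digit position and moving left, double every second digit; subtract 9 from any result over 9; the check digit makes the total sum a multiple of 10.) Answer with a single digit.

8

Partial digits right→left: 1 8 6 7 0 1 9 2 7 9 8 1 1 6
Double every second digit counting from the check-digit position (so the 1st, 3rd, 5th, ... of the partial from the right).
  doubled (with −9 where >9): 2 3 0 9 5 7 2 → sum 28
  kept as-is: 8 7 1 2 9 1 6 → sum 34
Total = 28 + 34 = 62.
Check digit = (10 − (62 mod 10)) mod 10 = 8.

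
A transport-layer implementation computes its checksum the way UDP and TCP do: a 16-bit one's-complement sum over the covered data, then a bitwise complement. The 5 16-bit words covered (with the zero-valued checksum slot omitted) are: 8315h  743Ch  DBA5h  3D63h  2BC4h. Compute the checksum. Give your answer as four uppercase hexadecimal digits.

One's-complement addition (fold any carry out of bit 15 back into bit 0):
  0x8315 + 0x743C = 0x0F751
  0xF751 + 0xDBA5 = 0x1D2F6 → wrap carry → 0xD2F7
  0xD2F7 + 0x3D63 = 0x1105A → wrap carry → 0x105B
  0x105B + 0x2BC4 = 0x03C1F
One's-complement sum = 0x3C1F.
Checksum = ~0x3C1F & 0xFFFF = 0xC3E0.

C3E0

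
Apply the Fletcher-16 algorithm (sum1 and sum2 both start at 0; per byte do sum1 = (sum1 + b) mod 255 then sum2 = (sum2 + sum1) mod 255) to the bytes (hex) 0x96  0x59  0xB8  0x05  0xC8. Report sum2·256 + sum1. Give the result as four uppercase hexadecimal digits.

Running sums (mod 255):
  after byte 0 (0x96): sum1=150, sum2=150
  after byte 1 (0x59): sum1=239, sum2=134
  after byte 2 (0xB8): sum1=168, sum2=47
  after byte 3 (0x05): sum1=173, sum2=220
  after byte 4 (0xC8): sum1=118, sum2=83
Checksum = sum2·256 + sum1 = 83·256 + 118 = 21366 = 0x5376.

5376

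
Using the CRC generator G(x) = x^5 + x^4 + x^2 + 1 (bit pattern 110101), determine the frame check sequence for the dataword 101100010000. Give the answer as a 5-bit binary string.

01100

Append 5 zeros: 10110001000000000. Divide by 110101 (XOR where the leading bit is 1):
  pos 0: 101100 XOR 110101 = 011001
  pos 1: 110010 XOR 110101 = 000111
  pos 4: 111100 XOR 110101 = 001001
  pos 6: 100100 XOR 110101 = 010001
  pos 7: 100010 XOR 110101 = 010111
  pos 8: 101110 XOR 110101 = 011011
  pos 9: 110110 XOR 110101 = 000011
Remainder (last 5 bits) = 01100. This is the CRC / FCS.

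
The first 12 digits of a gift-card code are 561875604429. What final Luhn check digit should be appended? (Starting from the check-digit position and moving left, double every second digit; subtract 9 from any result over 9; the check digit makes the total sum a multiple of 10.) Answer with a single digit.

7

Partial digits right→left: 9 2 4 4 0 6 5 7 8 1 6 5
Double every second digit counting from the check-digit position (so the 1st, 3rd, 5th, ... of the partial from the right).
  doubled (with −9 where >9): 9 8 0 1 7 3 → sum 28
  kept as-is: 2 4 6 7 1 5 → sum 25
Total = 28 + 25 = 53.
Check digit = (10 − (53 mod 10)) mod 10 = 7.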